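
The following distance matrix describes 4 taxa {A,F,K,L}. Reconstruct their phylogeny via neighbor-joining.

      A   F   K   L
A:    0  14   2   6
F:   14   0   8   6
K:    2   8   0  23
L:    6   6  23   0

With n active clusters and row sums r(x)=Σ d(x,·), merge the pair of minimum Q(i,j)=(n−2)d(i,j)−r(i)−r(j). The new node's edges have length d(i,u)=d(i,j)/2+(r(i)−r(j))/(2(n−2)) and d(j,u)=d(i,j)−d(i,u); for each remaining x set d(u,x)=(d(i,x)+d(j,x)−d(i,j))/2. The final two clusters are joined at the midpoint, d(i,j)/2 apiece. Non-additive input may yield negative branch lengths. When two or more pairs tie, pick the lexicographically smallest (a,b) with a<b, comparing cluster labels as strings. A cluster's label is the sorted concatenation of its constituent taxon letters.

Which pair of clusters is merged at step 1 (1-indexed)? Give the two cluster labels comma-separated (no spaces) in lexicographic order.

1. join A+K (d=2, Q=-51) ⇒ AK; edges |A|=-7/4, |K|=15/4
  updated: d(AK,F)=10, d(AK,L)=27/2
2. join AK+F (d=10, Q=-59/2) ⇒ AFK; edges |AK|=35/4, |F|=5/4
  updated: d(AFK,L)=19/4
3. join AFK+L (d=19/4) ⇒ AFKL; edges |AFK|=19/8, |L|=19/8
final tree: (((A:-7/4,K:15/4):35/4,F:5/4):19/8,L:19/8)
total length: 67/4

A,K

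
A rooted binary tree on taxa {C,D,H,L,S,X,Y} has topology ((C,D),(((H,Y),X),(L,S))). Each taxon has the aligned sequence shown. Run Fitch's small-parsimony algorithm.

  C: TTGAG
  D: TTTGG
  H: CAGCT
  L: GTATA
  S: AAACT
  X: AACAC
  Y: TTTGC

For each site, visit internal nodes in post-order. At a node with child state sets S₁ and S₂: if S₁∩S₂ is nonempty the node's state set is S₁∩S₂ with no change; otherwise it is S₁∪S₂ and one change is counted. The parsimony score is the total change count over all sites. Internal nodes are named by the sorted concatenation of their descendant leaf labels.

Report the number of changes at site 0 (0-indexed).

site 0, node CD: C={T} ∩ D={T} → {T} (+0)
site 0, node HY: H={C} ∪ Y={T} → {C,T} (+1)
site 0, node HXY: HY={C,T} ∪ X={A} → {A,C,T} (+1)
site 0, node LS: L={G} ∪ S={A} → {A,G} (+1)
site 0, node HLSXY: HXY={A,C,T} ∩ LS={A,G} → {A} (+0)
site 0, node CDHLSXY: CD={T} ∪ HLSXY={A} → {A,T} (+1)
site 1, node CD: C={T} ∩ D={T} → {T} (+0)
site 1, node HY: H={A} ∪ Y={T} → {A,T} (+1)
site 1, node HXY: HY={A,T} ∩ X={A} → {A} (+0)
site 1, node LS: L={T} ∪ S={A} → {A,T} (+1)
site 1, node HLSXY: HXY={A} ∩ LS={A,T} → {A} (+0)
site 1, node CDHLSXY: CD={T} ∪ HLSXY={A} → {A,T} (+1)
site 2, node CD: C={G} ∪ D={T} → {G,T} (+1)
site 2, node HY: H={G} ∪ Y={T} → {G,T} (+1)
site 2, node HXY: HY={G,T} ∪ X={C} → {C,G,T} (+1)
site 2, node LS: L={A} ∩ S={A} → {A} (+0)
site 2, node HLSXY: HXY={C,G,T} ∪ LS={A} → {A,C,G,T} (+1)
site 2, node CDHLSXY: CD={G,T} ∩ HLSXY={A,C,G,T} → {G,T} (+0)
site 3, node CD: C={A} ∪ D={G} → {A,G} (+1)
site 3, node HY: H={C} ∪ Y={G} → {C,G} (+1)
site 3, node HXY: HY={C,G} ∪ X={A} → {A,C,G} (+1)
site 3, node LS: L={T} ∪ S={C} → {C,T} (+1)
site 3, node HLSXY: HXY={A,C,G} ∩ LS={C,T} → {C} (+0)
site 3, node CDHLSXY: CD={A,G} ∪ HLSXY={C} → {A,C,G} (+1)
site 4, node CD: C={G} ∩ D={G} → {G} (+0)
site 4, node HY: H={T} ∪ Y={C} → {C,T} (+1)
site 4, node HXY: HY={C,T} ∩ X={C} → {C} (+0)
site 4, node LS: L={A} ∪ S={T} → {A,T} (+1)
site 4, node HLSXY: HXY={C} ∪ LS={A,T} → {A,C,T} (+1)
site 4, node CDHLSXY: CD={G} ∪ HLSXY={A,C,T} → {A,C,G,T} (+1)
per-site changes: [4, 3, 4, 5, 4]; total = 20

4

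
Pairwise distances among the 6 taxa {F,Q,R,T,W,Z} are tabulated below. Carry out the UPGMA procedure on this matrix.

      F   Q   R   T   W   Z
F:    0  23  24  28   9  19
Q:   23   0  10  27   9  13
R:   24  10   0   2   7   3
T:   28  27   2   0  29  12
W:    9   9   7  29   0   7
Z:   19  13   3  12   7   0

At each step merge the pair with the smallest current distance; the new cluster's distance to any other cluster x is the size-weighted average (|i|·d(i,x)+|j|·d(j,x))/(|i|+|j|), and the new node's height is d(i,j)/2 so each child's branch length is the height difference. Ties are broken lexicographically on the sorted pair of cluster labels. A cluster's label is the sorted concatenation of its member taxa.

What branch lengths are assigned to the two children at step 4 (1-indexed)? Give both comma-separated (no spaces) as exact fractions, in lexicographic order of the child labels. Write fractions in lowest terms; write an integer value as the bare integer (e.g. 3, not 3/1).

11/6,19/3

1. join R+T (d=2) ⇒ RT; edges |R|=1, |T|=1
  updated: d(F,RT)=26, d(Q,RT)=37/2, d(RT,W)=18, d(RT,Z)=15/2
2. join W+Z (d=7) ⇒ WZ; edges |W|=7/2, |Z|=7/2
  updated: d(F,WZ)=14, d(Q,WZ)=11, d(RT,WZ)=51/4
3. join Q+WZ (d=11) ⇒ QWZ; edges |Q|=11/2, |WZ|=2
  updated: d(F,QWZ)=17, d(QWZ,RT)=44/3
4. join QWZ+RT (d=44/3) ⇒ QRTWZ; edges |QWZ|=11/6, |RT|=19/3
  updated: d(F,QRTWZ)=103/5
5. join F+QRTWZ (d=103/5) ⇒ FQRTWZ; edges |F|=103/10, |QRTWZ|=89/30
final tree: (F:103/10,((Q:11/2,(W:7/2,Z:7/2):2):11/6,(R:1,T:1):19/3):89/30)
total length: 569/15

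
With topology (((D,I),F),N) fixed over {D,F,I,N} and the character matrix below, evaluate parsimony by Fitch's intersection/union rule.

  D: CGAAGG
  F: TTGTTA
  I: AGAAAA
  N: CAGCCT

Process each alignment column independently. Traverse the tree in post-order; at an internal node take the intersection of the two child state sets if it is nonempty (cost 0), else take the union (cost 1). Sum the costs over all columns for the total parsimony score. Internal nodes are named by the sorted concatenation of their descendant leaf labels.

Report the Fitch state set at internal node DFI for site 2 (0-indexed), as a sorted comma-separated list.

A,G

[col 0] DI: children D:{C}, I:{A} ∪→ {A,C}; cost 1
[col 0] DFI: children DI:{A,C}, F:{T} ∪→ {A,C,T}; cost 1
[col 0] DFIN: children DFI:{A,C,T}, N:{C} ∩→ {C}; cost 0
[col 1] DI: children D:{G}, I:{G} ∩→ {G}; cost 0
[col 1] DFI: children DI:{G}, F:{T} ∪→ {G,T}; cost 1
[col 1] DFIN: children DFI:{G,T}, N:{A} ∪→ {A,G,T}; cost 1
[col 2] DI: children D:{A}, I:{A} ∩→ {A}; cost 0
[col 2] DFI: children DI:{A}, F:{G} ∪→ {A,G}; cost 1
[col 2] DFIN: children DFI:{A,G}, N:{G} ∩→ {G}; cost 0
[col 3] DI: children D:{A}, I:{A} ∩→ {A}; cost 0
[col 3] DFI: children DI:{A}, F:{T} ∪→ {A,T}; cost 1
[col 3] DFIN: children DFI:{A,T}, N:{C} ∪→ {A,C,T}; cost 1
[col 4] DI: children D:{G}, I:{A} ∪→ {A,G}; cost 1
[col 4] DFI: children DI:{A,G}, F:{T} ∪→ {A,G,T}; cost 1
[col 4] DFIN: children DFI:{A,G,T}, N:{C} ∪→ {A,C,G,T}; cost 1
[col 5] DI: children D:{G}, I:{A} ∪→ {A,G}; cost 1
[col 5] DFI: children DI:{A,G}, F:{A} ∩→ {A}; cost 0
[col 5] DFIN: children DFI:{A}, N:{T} ∪→ {A,T}; cost 1
per-site changes: [2, 2, 1, 2, 3, 2]; total = 12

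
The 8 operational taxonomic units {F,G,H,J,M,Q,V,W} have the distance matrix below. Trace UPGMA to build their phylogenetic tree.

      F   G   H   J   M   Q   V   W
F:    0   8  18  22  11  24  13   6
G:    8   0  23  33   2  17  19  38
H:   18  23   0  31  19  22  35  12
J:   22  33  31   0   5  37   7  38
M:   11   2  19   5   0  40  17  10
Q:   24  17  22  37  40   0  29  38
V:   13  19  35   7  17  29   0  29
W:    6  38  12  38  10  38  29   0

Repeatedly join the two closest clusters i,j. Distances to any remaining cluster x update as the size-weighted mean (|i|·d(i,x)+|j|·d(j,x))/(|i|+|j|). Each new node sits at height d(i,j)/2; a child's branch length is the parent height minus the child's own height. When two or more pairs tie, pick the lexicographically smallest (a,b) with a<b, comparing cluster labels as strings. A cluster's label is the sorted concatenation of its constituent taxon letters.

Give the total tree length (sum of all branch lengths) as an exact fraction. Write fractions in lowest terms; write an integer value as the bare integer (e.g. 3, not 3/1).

27617/420

1. join G+M (d=2) ⇒ GM; edges |G|=1, |M|=1
  updated: d(F,GM)=19/2, d(GM,H)=21, d(GM,J)=19, d(GM,Q)=57/2, d(GM,V)=18, d(GM,W)=24
2. join F+W (d=6) ⇒ FW; edges |F|=3, |W|=3
  updated: d(FW,GM)=67/4, d(FW,H)=15, d(FW,J)=30, d(FW,Q)=31, d(FW,V)=21
3. join J+V (d=7) ⇒ JV; edges |J|=7/2, |V|=7/2
  updated: d(FW,JV)=51/2, d(GM,JV)=37/2, d(H,JV)=33, d(JV,Q)=33
4. join FW+H (d=15) ⇒ FHW; edges |FW|=9/2, |H|=15/2
  updated: d(FHW,GM)=109/6, d(FHW,JV)=28, d(FHW,Q)=28
5. join FHW+GM (d=109/6) ⇒ FGHMW; edges |FHW|=19/12, |GM|=97/12
  updated: d(FGHMW,JV)=121/5, d(FGHMW,Q)=141/5
6. join FGHMW+JV (d=121/5) ⇒ FGHJMVW; edges |FGHMW|=181/60, |JV|=43/5
  updated: d(FGHJMVW,Q)=207/7
7. join FGHJMVW+Q (d=207/7) ⇒ FGHJMQVW; edges |FGHJMVW|=94/35, |Q|=207/14
final tree: (((((F:3,W:3):9/2,H:15/2):19/12,(G:1,M:1):97/12):181/60,(J:7/2,V:7/2):43/5):94/35,Q:207/14)
total length: 27617/420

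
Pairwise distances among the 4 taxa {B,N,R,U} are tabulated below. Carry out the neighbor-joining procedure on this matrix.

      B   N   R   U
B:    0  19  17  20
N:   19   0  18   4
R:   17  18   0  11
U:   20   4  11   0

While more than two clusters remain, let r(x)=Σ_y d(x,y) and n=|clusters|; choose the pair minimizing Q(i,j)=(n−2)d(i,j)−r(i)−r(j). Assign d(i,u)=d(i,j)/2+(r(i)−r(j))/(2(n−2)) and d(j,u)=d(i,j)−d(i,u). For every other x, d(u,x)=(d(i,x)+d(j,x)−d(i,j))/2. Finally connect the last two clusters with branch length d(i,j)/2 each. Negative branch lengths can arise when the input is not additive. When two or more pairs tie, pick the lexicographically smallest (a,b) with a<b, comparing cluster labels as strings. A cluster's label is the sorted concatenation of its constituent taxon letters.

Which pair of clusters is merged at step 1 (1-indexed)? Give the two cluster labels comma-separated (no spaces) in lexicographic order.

1. join B+R (d=17, Q=-68) ⇒ BR; edges |B|=11, |R|=6
  updated: d(BR,N)=10, d(BR,U)=7
2. join BR+N (d=10, Q=-21) ⇒ BNR; edges |BR|=13/2, |N|=7/2
  updated: d(BNR,U)=1/2
3. join BNR+U (d=1/2) ⇒ BNRU; edges |BNR|=1/4, |U|=1/4
final tree: (((B:11,R:6):13/2,N:7/2):1/4,U:1/4)
total length: 55/2

B,R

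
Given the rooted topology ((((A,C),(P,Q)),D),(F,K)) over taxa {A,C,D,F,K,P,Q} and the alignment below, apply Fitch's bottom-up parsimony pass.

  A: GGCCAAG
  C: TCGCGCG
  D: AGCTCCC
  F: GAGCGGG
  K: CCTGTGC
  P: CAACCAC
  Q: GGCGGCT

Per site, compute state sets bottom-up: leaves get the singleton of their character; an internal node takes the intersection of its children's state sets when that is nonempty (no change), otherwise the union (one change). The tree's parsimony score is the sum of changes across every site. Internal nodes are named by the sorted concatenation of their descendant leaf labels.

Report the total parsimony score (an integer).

[col 0] AC: children A:{G}, C:{T} ∪→ {G,T}; cost 1
[col 0] PQ: children P:{C}, Q:{G} ∪→ {C,G}; cost 1
[col 0] ACPQ: children AC:{G,T}, PQ:{C,G} ∩→ {G}; cost 0
[col 0] ACDPQ: children ACPQ:{G}, D:{A} ∪→ {A,G}; cost 1
[col 0] FK: children F:{G}, K:{C} ∪→ {C,G}; cost 1
[col 0] ACDFKPQ: children ACDPQ:{A,G}, FK:{C,G} ∩→ {G}; cost 0
[col 1] AC: children A:{G}, C:{C} ∪→ {C,G}; cost 1
[col 1] PQ: children P:{A}, Q:{G} ∪→ {A,G}; cost 1
[col 1] ACPQ: children AC:{C,G}, PQ:{A,G} ∩→ {G}; cost 0
[col 1] ACDPQ: children ACPQ:{G}, D:{G} ∩→ {G}; cost 0
[col 1] FK: children F:{A}, K:{C} ∪→ {A,C}; cost 1
[col 1] ACDFKPQ: children ACDPQ:{G}, FK:{A,C} ∪→ {A,C,G}; cost 1
[col 2] AC: children A:{C}, C:{G} ∪→ {C,G}; cost 1
[col 2] PQ: children P:{A}, Q:{C} ∪→ {A,C}; cost 1
[col 2] ACPQ: children AC:{C,G}, PQ:{A,C} ∩→ {C}; cost 0
[col 2] ACDPQ: children ACPQ:{C}, D:{C} ∩→ {C}; cost 0
[col 2] FK: children F:{G}, K:{T} ∪→ {G,T}; cost 1
[col 2] ACDFKPQ: children ACDPQ:{C}, FK:{G,T} ∪→ {C,G,T}; cost 1
[col 3] AC: children A:{C}, C:{C} ∩→ {C}; cost 0
[col 3] PQ: children P:{C}, Q:{G} ∪→ {C,G}; cost 1
[col 3] ACPQ: children AC:{C}, PQ:{C,G} ∩→ {C}; cost 0
[col 3] ACDPQ: children ACPQ:{C}, D:{T} ∪→ {C,T}; cost 1
[col 3] FK: children F:{C}, K:{G} ∪→ {C,G}; cost 1
[col 3] ACDFKPQ: children ACDPQ:{C,T}, FK:{C,G} ∩→ {C}; cost 0
[col 4] AC: children A:{A}, C:{G} ∪→ {A,G}; cost 1
[col 4] PQ: children P:{C}, Q:{G} ∪→ {C,G}; cost 1
[col 4] ACPQ: children AC:{A,G}, PQ:{C,G} ∩→ {G}; cost 0
[col 4] ACDPQ: children ACPQ:{G}, D:{C} ∪→ {C,G}; cost 1
[col 4] FK: children F:{G}, K:{T} ∪→ {G,T}; cost 1
[col 4] ACDFKPQ: children ACDPQ:{C,G}, FK:{G,T} ∩→ {G}; cost 0
[col 5] AC: children A:{A}, C:{C} ∪→ {A,C}; cost 1
[col 5] PQ: children P:{A}, Q:{C} ∪→ {A,C}; cost 1
[col 5] ACPQ: children AC:{A,C}, PQ:{A,C} ∩→ {A,C}; cost 0
[col 5] ACDPQ: children ACPQ:{A,C}, D:{C} ∩→ {C}; cost 0
[col 5] FK: children F:{G}, K:{G} ∩→ {G}; cost 0
[col 5] ACDFKPQ: children ACDPQ:{C}, FK:{G} ∪→ {C,G}; cost 1
[col 6] AC: children A:{G}, C:{G} ∩→ {G}; cost 0
[col 6] PQ: children P:{C}, Q:{T} ∪→ {C,T}; cost 1
[col 6] ACPQ: children AC:{G}, PQ:{C,T} ∪→ {C,G,T}; cost 1
[col 6] ACDPQ: children ACPQ:{C,G,T}, D:{C} ∩→ {C}; cost 0
[col 6] FK: children F:{G}, K:{C} ∪→ {C,G}; cost 1
[col 6] ACDFKPQ: children ACDPQ:{C}, FK:{C,G} ∩→ {C}; cost 0
per-site changes: [4, 4, 4, 3, 4, 3, 3]; total = 25

25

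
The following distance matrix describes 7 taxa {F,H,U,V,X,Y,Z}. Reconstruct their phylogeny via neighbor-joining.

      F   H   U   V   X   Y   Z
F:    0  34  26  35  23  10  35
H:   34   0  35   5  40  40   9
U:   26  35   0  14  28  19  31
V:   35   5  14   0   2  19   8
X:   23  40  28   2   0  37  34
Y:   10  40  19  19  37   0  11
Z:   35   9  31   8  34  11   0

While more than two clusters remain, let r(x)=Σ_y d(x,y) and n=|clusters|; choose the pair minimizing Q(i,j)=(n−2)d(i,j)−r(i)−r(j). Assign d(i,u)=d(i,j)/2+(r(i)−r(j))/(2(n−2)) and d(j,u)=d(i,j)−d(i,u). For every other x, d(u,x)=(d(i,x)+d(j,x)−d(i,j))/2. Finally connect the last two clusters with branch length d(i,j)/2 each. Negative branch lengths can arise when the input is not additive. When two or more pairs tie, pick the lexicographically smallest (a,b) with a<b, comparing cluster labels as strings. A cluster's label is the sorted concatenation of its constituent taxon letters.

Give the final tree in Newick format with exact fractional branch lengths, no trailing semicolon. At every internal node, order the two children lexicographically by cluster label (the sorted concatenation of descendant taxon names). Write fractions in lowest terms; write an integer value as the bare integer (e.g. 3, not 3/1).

1. join F+Y (d=10, Q=-249) ⇒ FY; edges |F|=77/10, |Y|=23/10
  updated: d(FY,H)=32, d(FY,U)=35/2, d(FY,V)=22, d(FY,X)=25, d(FY,Z)=18
2. join H+Z (d=9, Q=-185) ⇒ HZ; edges |H|=57/8, |Z|=15/8
  updated: d(FY,HZ)=41/2, d(HZ,U)=57/2, d(HZ,V)=2, d(HZ,X)=65/2
3. join V+X (d=2, Q=-243/2) ⇒ VX; edges |V|=-83/12, |X|=107/12
  updated: d(FY,VX)=45/2, d(HZ,VX)=65/4, d(U,VX)=20
4. join FY+U (d=35/2, Q=-183/2) ⇒ FUY; edges |FY|=59/8, |U|=81/8
  updated: d(FUY,HZ)=63/4, d(FUY,VX)=25/2
5. join FUY+HZ (d=63/4, Q=-89/2) ⇒ FHUYZ; edges |FUY|=6, |HZ|=39/4
  updated: d(FHUYZ,VX)=13/2
6. join FHUYZ+VX (d=13/2) ⇒ FHUVXYZ; edges |FHUYZ|=13/4, |VX|=13/4
final tree: ((((F:77/10,Y:23/10):59/8,U:81/8):6,(H:57/8,Z:15/8):39/4):13/4,(V:-83/12,X:107/12):13/4)
total length: 243/4

((((F:77/10,Y:23/10):59/8,U:81/8):6,(H:57/8,Z:15/8):39/4):13/4,(V:-83/12,X:107/12):13/4)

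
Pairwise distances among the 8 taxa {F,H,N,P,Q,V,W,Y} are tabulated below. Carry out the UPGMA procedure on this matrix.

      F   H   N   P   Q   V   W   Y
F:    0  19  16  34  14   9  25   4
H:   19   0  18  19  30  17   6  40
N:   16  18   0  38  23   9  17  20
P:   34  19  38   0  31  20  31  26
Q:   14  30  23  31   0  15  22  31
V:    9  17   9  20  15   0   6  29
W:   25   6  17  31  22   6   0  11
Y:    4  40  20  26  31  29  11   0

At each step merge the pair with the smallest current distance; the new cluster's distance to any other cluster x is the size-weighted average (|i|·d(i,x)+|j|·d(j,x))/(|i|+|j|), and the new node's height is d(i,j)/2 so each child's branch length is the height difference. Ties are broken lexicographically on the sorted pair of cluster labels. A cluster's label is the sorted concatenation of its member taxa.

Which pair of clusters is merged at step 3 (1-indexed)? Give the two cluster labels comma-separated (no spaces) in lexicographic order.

N,V

iteration 1: select F,Y (d=4); attach at lengths (2, 2); label the merged cluster FY
  updated: d(FY,H)=59/2, d(FY,N)=18, d(FY,P)=30, d(FY,Q)=45/2, d(FY,V)=19, d(FY,W)=18
iteration 2: select H,W (d=6); attach at lengths (3, 3); label the merged cluster HW
  updated: d(FY,HW)=95/4, d(HW,N)=35/2, d(HW,P)=25, d(HW,Q)=26, d(HW,V)=23/2
iteration 3: select N,V (d=9); attach at lengths (9/2, 9/2); label the merged cluster NV
  updated: d(FY,NV)=37/2, d(HW,NV)=29/2, d(NV,P)=29, d(NV,Q)=19
iteration 4: select HW,NV (d=29/2); attach at lengths (17/4, 11/4); label the merged cluster HNVW
  updated: d(FY,HNVW)=169/8, d(HNVW,P)=27, d(HNVW,Q)=45/2
iteration 5: select FY,HNVW (d=169/8); attach at lengths (137/16, 53/16); label the merged cluster FHNVWY
  updated: d(FHNVWY,P)=28, d(FHNVWY,Q)=45/2
iteration 6: select FHNVWY,Q (d=45/2); attach at lengths (11/16, 45/4); label the merged cluster FHNQVWY
  updated: d(FHNQVWY,P)=199/7
iteration 7: select FHNQVWY,P (d=199/7); attach at lengths (83/28, 199/14); label the merged cluster FHNPQVWY
final tree: ((((F:2,Y:2):137/16,((H:3,W:3):17/4,(N:9/2,V:9/2):11/4):53/16):11/16,Q:45/4):83/28,P:199/14)
total length: 7503/112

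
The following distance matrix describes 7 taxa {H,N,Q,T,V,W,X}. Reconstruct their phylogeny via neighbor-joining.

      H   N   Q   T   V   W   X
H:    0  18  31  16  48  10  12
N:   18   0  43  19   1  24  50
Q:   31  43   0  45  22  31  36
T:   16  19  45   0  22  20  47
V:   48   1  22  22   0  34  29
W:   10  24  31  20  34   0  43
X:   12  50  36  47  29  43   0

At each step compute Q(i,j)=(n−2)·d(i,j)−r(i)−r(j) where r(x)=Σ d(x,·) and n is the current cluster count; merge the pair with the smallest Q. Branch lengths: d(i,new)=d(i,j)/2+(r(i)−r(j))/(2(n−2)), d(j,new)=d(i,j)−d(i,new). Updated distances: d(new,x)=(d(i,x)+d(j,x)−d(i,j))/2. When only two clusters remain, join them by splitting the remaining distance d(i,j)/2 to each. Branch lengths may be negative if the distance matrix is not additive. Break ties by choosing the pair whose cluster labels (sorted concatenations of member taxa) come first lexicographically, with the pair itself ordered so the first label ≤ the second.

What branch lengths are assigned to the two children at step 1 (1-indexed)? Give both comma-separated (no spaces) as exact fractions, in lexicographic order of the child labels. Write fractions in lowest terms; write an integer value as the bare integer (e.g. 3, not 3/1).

2/5,3/5

1. join N+V (d=1, Q=-306) ⇒ NV; edges |N|=2/5, |V|=3/5
  updated: d(H,NV)=65/2, d(NV,Q)=32, d(NV,T)=20, d(NV,W)=57/2, d(NV,X)=39
2. join H+X (d=12, Q=-461/2) ⇒ HX; edges |H|=-55/16, |X|=247/16
  updated: d(HX,NV)=119/4, d(HX,Q)=55/2, d(HX,T)=51/2, d(HX,W)=41/2
3. join NV+T (d=20, Q=-643/4) ⇒ NTV; edges |NV|=239/24, |T|=241/24
  updated: d(HX,NTV)=141/8, d(NTV,Q)=57/2, d(NTV,W)=57/4
4. join HX+Q (d=55/2, Q=-781/8) ⇒ HQX; edges |HX|=269/32, |Q|=611/32
  updated: d(HQX,NTV)=149/16, d(HQX,W)=12
5. join HQX+NTV (d=149/16, Q=-569/16) ⇒ HNQTVX; edges |HQX|=113/32, |NTV|=185/32
  updated: d(HNQTVX,W)=271/32
6. join HNQTVX+W (d=271/32) ⇒ HNQTVWX; edges |HNQTVX|=271/64, |W|=271/64
final tree: ((((H:-55/16,X:247/16):269/32,Q:611/32):113/32,((N:2/5,V:3/5):239/24,T:241/24):185/32):271/64,W:271/64)
total length: 2505/32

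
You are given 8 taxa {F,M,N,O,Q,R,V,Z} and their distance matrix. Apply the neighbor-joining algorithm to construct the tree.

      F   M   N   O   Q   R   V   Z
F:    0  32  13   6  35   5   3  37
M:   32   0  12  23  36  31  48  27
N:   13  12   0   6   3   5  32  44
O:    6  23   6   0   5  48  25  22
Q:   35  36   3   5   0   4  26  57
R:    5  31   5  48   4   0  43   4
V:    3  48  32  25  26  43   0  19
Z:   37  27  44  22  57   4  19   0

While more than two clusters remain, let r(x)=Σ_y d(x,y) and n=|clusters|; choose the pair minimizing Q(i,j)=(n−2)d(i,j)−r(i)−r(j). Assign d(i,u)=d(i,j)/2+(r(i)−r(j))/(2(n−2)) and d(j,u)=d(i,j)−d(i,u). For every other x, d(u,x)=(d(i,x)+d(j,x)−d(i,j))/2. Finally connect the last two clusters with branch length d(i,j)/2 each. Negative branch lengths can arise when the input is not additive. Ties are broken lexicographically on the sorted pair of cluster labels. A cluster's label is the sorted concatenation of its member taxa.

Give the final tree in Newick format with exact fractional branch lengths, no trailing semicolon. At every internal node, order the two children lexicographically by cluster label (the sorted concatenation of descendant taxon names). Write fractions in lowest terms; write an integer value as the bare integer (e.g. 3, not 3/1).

step 1: merge (R,Z) at d=4, Q=-326; branch lengths R→-23/6, Z→47/6; new cluster RZ
  updated: d(F,RZ)=19, d(M,RZ)=27, d(N,RZ)=45/2, d(O,RZ)=33, d(Q,RZ)=57/2, d(RZ,V)=29
step 2: merge (F,V) at d=3, Q=-256; branch lengths F→-4, V→7; new cluster FV
  updated: d(FV,M)=77/2, d(FV,N)=21, d(FV,O)=14, d(FV,Q)=29, d(FV,RZ)=45/2
step 3: merge (FV,RZ) at d=45/2, Q=-337/2; branch lengths FV→163/16, RZ→197/16; new cluster FRVZ
  updated: d(FRVZ,M)=43/2, d(FRVZ,N)=21/2, d(FRVZ,O)=49/4, d(FRVZ,Q)=35/2
step 4: merge (O,Q) at d=5, Q=-371/4; branch lengths O→-1/24, Q→121/24; new cluster OQ
  updated: d(FRVZ,OQ)=99/8, d(M,OQ)=27, d(N,OQ)=2
step 5: merge (FRVZ,M) at d=43/2, Q=-495/8; branch lengths FRVZ→215/32, M→473/32; new cluster FMRVZ
  updated: d(FMRVZ,N)=1/2, d(FMRVZ,OQ)=143/16
step 6: merge (FMRVZ,N) at d=1/2, Q=-183/16; branch lengths FMRVZ→119/32, N→-103/32; new cluster FMNRVZ
  updated: d(FMNRVZ,OQ)=167/32
step 7: merge (FMNRVZ,OQ) at d=167/32; branch lengths FMNRVZ→167/64, OQ→167/64; new cluster FMNOQRVZ
final tree: (((((F:-4,V:7):163/16,(R:-23/6,Z:47/6):197/16):215/32,M:473/32):119/32,N:-103/32):167/64,(O:-1/24,Q:121/24):167/64)
total length: 1975/32

(((((F:-4,V:7):163/16,(R:-23/6,Z:47/6):197/16):215/32,M:473/32):119/32,N:-103/32):167/64,(O:-1/24,Q:121/24):167/64)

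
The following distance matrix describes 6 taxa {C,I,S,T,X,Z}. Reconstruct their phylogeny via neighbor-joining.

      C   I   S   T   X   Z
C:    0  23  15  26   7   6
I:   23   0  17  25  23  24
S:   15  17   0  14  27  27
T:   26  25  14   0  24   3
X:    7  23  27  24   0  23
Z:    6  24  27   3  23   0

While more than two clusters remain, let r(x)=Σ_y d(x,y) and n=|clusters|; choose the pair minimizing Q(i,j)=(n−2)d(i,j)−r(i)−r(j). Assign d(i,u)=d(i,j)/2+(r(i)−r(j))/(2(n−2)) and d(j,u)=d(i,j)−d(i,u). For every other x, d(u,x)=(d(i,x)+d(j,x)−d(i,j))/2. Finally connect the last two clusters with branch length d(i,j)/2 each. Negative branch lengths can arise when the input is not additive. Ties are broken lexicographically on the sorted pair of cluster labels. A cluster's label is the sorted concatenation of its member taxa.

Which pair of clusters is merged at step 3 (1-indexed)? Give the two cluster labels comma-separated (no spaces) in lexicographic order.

1. join T+Z (d=3, Q=-163) ⇒ TZ; edges |T|=21/8, |Z|=3/8
  updated: d(C,TZ)=29/2, d(I,TZ)=23, d(S,TZ)=19, d(TZ,X)=22
2. join C+X (d=7, Q=-235/2) ⇒ CX; edges |C|=1/4, |X|=27/4
  updated: d(CX,I)=39/2, d(CX,S)=35/2, d(CX,TZ)=59/4
3. join CX+TZ (d=59/4, Q=-79) ⇒ CTXZ; edges |CX|=49/8, |TZ|=69/8
  updated: d(CTXZ,I)=111/8, d(CTXZ,S)=87/8
4. join CTXZ+I (d=111/8, Q=-167/4) ⇒ CITXZ; edges |CTXZ|=31/8, |I|=10
  updated: d(CITXZ,S)=7
5. join CITXZ+S (d=7) ⇒ CISTXZ; edges |CITXZ|=7/2, |S|=7/2
final tree: ((((C:1/4,X:27/4):49/8,(T:21/8,Z:3/8):69/8):31/8,I:10):7/2,S:7/2)
total length: 365/8

CX,TZ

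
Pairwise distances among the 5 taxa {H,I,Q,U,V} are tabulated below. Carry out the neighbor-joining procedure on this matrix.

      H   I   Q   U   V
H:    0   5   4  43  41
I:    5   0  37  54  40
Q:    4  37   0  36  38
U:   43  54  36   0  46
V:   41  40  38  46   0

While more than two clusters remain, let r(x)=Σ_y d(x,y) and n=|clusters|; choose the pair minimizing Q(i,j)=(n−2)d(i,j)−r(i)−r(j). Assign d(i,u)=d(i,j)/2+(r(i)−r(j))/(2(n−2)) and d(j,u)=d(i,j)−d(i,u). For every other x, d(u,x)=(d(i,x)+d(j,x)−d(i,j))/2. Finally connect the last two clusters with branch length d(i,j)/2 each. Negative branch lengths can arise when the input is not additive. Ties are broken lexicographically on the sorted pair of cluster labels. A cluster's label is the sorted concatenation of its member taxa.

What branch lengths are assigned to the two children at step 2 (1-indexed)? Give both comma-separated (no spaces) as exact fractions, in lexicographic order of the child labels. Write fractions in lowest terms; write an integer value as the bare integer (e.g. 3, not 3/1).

23/2,13/2

1. join H+I (d=5, Q=-214) ⇒ HI; edges |H|=-14/3, |I|=29/3
  updated: d(HI,Q)=18, d(HI,U)=46, d(HI,V)=38
2. join HI+Q (d=18, Q=-158) ⇒ HIQ; edges |HI|=23/2, |Q|=13/2
  updated: d(HIQ,U)=32, d(HIQ,V)=29
3. join HIQ+U (d=32, Q=-107) ⇒ HIQU; edges |HIQ|=15/2, |U|=49/2
  updated: d(HIQU,V)=43/2
4. join HIQU+V (d=43/2) ⇒ HIQUV; edges |HIQU|=43/4, |V|=43/4
final tree: ((((H:-14/3,I:29/3):23/2,Q:13/2):15/2,U:49/2):43/4,V:43/4)
total length: 153/2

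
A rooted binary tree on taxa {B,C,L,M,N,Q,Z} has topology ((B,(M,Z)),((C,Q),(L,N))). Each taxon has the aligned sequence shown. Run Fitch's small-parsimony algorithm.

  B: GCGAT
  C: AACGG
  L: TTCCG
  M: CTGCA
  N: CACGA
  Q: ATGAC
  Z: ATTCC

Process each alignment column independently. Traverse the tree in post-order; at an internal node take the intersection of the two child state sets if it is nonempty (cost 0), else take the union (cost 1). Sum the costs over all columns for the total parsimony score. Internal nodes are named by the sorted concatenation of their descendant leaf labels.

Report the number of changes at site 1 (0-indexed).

[col 0] MZ: children M:{C}, Z:{A} ∪→ {A,C}; cost 1
[col 0] BMZ: children B:{G}, MZ:{A,C} ∪→ {A,C,G}; cost 1
[col 0] CQ: children C:{A}, Q:{A} ∩→ {A}; cost 0
[col 0] LN: children L:{T}, N:{C} ∪→ {C,T}; cost 1
[col 0] CLNQ: children CQ:{A}, LN:{C,T} ∪→ {A,C,T}; cost 1
[col 0] BCLMNQZ: children BMZ:{A,C,G}, CLNQ:{A,C,T} ∩→ {A,C}; cost 0
[col 1] MZ: children M:{T}, Z:{T} ∩→ {T}; cost 0
[col 1] BMZ: children B:{C}, MZ:{T} ∪→ {C,T}; cost 1
[col 1] CQ: children C:{A}, Q:{T} ∪→ {A,T}; cost 1
[col 1] LN: children L:{T}, N:{A} ∪→ {A,T}; cost 1
[col 1] CLNQ: children CQ:{A,T}, LN:{A,T} ∩→ {A,T}; cost 0
[col 1] BCLMNQZ: children BMZ:{C,T}, CLNQ:{A,T} ∩→ {T}; cost 0
[col 2] MZ: children M:{G}, Z:{T} ∪→ {G,T}; cost 1
[col 2] BMZ: children B:{G}, MZ:{G,T} ∩→ {G}; cost 0
[col 2] CQ: children C:{C}, Q:{G} ∪→ {C,G}; cost 1
[col 2] LN: children L:{C}, N:{C} ∩→ {C}; cost 0
[col 2] CLNQ: children CQ:{C,G}, LN:{C} ∩→ {C}; cost 0
[col 2] BCLMNQZ: children BMZ:{G}, CLNQ:{C} ∪→ {C,G}; cost 1
[col 3] MZ: children M:{C}, Z:{C} ∩→ {C}; cost 0
[col 3] BMZ: children B:{A}, MZ:{C} ∪→ {A,C}; cost 1
[col 3] CQ: children C:{G}, Q:{A} ∪→ {A,G}; cost 1
[col 3] LN: children L:{C}, N:{G} ∪→ {C,G}; cost 1
[col 3] CLNQ: children CQ:{A,G}, LN:{C,G} ∩→ {G}; cost 0
[col 3] BCLMNQZ: children BMZ:{A,C}, CLNQ:{G} ∪→ {A,C,G}; cost 1
[col 4] MZ: children M:{A}, Z:{C} ∪→ {A,C}; cost 1
[col 4] BMZ: children B:{T}, MZ:{A,C} ∪→ {A,C,T}; cost 1
[col 4] CQ: children C:{G}, Q:{C} ∪→ {C,G}; cost 1
[col 4] LN: children L:{G}, N:{A} ∪→ {A,G}; cost 1
[col 4] CLNQ: children CQ:{C,G}, LN:{A,G} ∩→ {G}; cost 0
[col 4] BCLMNQZ: children BMZ:{A,C,T}, CLNQ:{G} ∪→ {A,C,G,T}; cost 1
per-site changes: [4, 3, 3, 4, 5]; total = 19

3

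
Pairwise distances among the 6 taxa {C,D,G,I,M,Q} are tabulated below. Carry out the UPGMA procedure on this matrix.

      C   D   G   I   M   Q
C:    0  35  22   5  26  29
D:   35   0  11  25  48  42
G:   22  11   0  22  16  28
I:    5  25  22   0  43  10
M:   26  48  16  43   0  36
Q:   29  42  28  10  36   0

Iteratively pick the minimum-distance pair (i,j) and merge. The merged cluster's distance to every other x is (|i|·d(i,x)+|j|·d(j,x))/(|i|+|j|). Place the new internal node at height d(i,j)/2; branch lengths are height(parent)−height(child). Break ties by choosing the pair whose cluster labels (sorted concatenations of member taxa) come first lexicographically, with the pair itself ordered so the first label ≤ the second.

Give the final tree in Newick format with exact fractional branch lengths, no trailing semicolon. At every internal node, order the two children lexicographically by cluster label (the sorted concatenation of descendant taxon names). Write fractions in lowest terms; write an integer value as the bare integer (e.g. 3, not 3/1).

step 1: merge (C,I) at d=5; branch lengths C→5/2, I→5/2; new cluster CI
  updated: d(CI,D)=30, d(CI,G)=22, d(CI,M)=69/2, d(CI,Q)=39/2
step 2: merge (D,G) at d=11; branch lengths D→11/2, G→11/2; new cluster DG
  updated: d(CI,DG)=26, d(DG,M)=32, d(DG,Q)=35
step 3: merge (CI,Q) at d=39/2; branch lengths CI→29/4, Q→39/4; new cluster CIQ
  updated: d(CIQ,DG)=29, d(CIQ,M)=35
step 4: merge (CIQ,DG) at d=29; branch lengths CIQ→19/4, DG→9; new cluster CDGIQ
  updated: d(CDGIQ,M)=169/5
step 5: merge (CDGIQ,M) at d=169/5; branch lengths CDGIQ→12/5, M→169/10; new cluster CDGIMQ
final tree: ((((C:5/2,I:5/2):29/4,Q:39/4):19/4,(D:11/2,G:11/2):9):12/5,M:169/10)
total length: 1321/20

((((C:5/2,I:5/2):29/4,Q:39/4):19/4,(D:11/2,G:11/2):9):12/5,M:169/10)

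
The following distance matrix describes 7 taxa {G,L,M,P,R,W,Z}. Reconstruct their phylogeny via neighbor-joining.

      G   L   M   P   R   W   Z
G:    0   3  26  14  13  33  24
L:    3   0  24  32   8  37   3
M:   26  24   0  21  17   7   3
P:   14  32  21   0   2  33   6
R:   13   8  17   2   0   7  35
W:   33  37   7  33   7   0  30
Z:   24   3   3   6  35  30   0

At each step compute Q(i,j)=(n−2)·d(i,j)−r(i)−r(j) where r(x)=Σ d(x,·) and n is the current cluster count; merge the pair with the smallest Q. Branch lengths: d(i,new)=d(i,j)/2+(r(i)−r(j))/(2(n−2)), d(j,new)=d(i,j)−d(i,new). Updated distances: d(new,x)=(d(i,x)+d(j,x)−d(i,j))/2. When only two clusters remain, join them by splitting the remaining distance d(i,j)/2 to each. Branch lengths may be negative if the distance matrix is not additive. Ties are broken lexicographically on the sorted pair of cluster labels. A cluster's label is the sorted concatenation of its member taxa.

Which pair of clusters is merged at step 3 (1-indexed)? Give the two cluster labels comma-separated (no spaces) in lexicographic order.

iteration 1: select M,W (d=7, Q=-210); attach at lengths (-7/5, 42/5); label the merged cluster MW
  updated: d(G,MW)=26, d(L,MW)=27, d(MW,P)=47/2, d(MW,R)=17/2, d(MW,Z)=13
iteration 2: select L,Z (d=3, Q=-142); attach at lengths (1/2, 5/2); label the merged cluster LZ
  updated: d(G,LZ)=12, d(LZ,MW)=37/2, d(LZ,P)=35/2, d(LZ,R)=20
iteration 3: select G,LZ (d=12, Q=-97); attach at lengths (11/2, 13/2); label the merged cluster GLZ
  updated: d(GLZ,MW)=65/4, d(GLZ,P)=39/4, d(GLZ,R)=21/2
iteration 4: select GLZ,MW (d=65/4, Q=-209/4); attach at lengths (83/16, 177/16); label the merged cluster GLMWZ
  updated: d(GLMWZ,P)=17/2, d(GLMWZ,R)=11/8
iteration 5: select GLMWZ,P (d=17/2, Q=-95/8); attach at lengths (63/16, 73/16); label the merged cluster GLMPWZ
  updated: d(GLMPWZ,R)=-41/16
iteration 6: select GLMPWZ,R (d=-41/16); attach at lengths (-41/32, -41/32); label the merged cluster GLMPRWZ
final tree: ((((G:11/2,(L:1/2,Z:5/2):13/2):83/16,(M:-7/5,W:42/5):177/16):63/16,P:73/16):-41/32,R:-41/32)
total length: 707/16

G,LZ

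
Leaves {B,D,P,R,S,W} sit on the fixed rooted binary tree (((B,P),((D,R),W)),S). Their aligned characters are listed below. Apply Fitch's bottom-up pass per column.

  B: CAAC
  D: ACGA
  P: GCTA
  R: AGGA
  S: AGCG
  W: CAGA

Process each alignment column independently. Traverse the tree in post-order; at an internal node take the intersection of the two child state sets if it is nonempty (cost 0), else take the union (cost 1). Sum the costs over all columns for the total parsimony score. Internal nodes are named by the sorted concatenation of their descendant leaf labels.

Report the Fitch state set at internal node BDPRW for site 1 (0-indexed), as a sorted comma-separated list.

BP@0: {C} ∪ {G} = {C,G} (union, +1)
DR@0: {A} ∩ {A} = {A} (intersection, +0)
DRW@0: {A} ∪ {C} = {A,C} (union, +1)
BDPRW@0: {C,G} ∩ {A,C} = {C} (intersection, +0)
BDPRSW@0: {C} ∪ {A} = {A,C} (union, +1)
BP@1: {A} ∪ {C} = {A,C} (union, +1)
DR@1: {C} ∪ {G} = {C,G} (union, +1)
DRW@1: {C,G} ∪ {A} = {A,C,G} (union, +1)
BDPRW@1: {A,C} ∩ {A,C,G} = {A,C} (intersection, +0)
BDPRSW@1: {A,C} ∪ {G} = {A,C,G} (union, +1)
BP@2: {A} ∪ {T} = {A,T} (union, +1)
DR@2: {G} ∩ {G} = {G} (intersection, +0)
DRW@2: {G} ∩ {G} = {G} (intersection, +0)
BDPRW@2: {A,T} ∪ {G} = {A,G,T} (union, +1)
BDPRSW@2: {A,G,T} ∪ {C} = {A,C,G,T} (union, +1)
BP@3: {C} ∪ {A} = {A,C} (union, +1)
DR@3: {A} ∩ {A} = {A} (intersection, +0)
DRW@3: {A} ∩ {A} = {A} (intersection, +0)
BDPRW@3: {A,C} ∩ {A} = {A} (intersection, +0)
BDPRSW@3: {A} ∪ {G} = {A,G} (union, +1)
per-site changes: [3, 4, 3, 2]; total = 12

A,C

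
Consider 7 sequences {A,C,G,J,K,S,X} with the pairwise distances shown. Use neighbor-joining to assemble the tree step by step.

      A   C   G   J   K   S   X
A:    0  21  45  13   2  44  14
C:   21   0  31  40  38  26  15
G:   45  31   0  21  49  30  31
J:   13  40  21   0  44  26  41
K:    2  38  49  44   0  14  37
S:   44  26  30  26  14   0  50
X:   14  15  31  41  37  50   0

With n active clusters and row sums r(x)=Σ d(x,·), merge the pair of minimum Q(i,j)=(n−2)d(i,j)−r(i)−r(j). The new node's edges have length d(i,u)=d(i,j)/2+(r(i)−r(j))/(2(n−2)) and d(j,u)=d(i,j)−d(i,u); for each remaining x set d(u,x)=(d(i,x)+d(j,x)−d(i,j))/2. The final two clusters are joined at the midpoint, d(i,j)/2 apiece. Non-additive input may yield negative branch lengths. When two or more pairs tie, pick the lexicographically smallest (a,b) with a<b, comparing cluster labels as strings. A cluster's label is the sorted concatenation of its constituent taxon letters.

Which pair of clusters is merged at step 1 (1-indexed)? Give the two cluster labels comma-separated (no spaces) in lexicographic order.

A,K

1. join A+K (d=2, Q=-313) ⇒ AK; edges |A|=-7/2, |K|=11/2
  updated: d(AK,C)=57/2, d(AK,G)=46, d(AK,J)=55/2, d(AK,S)=28, d(AK,X)=49/2
2. join C+X (d=15, Q=-242) ⇒ CX; edges |C|=39/8, |X|=81/8
  updated: d(AK,CX)=19, d(CX,G)=47/2, d(CX,J)=33, d(CX,S)=61/2
3. join AK+CX (d=19, Q=-339/2) ⇒ ACKX; edges |AK|=143/12, |CX|=85/12
  updated: d(ACKX,G)=101/4, d(ACKX,J)=83/4, d(ACKX,S)=79/4
4. join ACKX+S (d=79/4, Q=-102) ⇒ ACKSX; edges |ACKX|=59/8, |S|=99/8
  updated: d(ACKSX,G)=71/4, d(ACKSX,J)=27/2
5. join ACKSX+G (d=71/4, Q=-209/4) ⇒ ACGKSX; edges |ACKSX|=41/8, |G|=101/8
  updated: d(ACGKSX,J)=67/8
6. join ACGKSX+J (d=67/8) ⇒ ACGJKSX; edges |ACGKSX|=67/16, |J|=67/16
final tree: (((((A:-7/2,K:11/2):143/12,(C:39/8,X:81/8):85/12):59/8,S:99/8):41/8,G:101/8):67/16,J:67/16)
total length: 655/8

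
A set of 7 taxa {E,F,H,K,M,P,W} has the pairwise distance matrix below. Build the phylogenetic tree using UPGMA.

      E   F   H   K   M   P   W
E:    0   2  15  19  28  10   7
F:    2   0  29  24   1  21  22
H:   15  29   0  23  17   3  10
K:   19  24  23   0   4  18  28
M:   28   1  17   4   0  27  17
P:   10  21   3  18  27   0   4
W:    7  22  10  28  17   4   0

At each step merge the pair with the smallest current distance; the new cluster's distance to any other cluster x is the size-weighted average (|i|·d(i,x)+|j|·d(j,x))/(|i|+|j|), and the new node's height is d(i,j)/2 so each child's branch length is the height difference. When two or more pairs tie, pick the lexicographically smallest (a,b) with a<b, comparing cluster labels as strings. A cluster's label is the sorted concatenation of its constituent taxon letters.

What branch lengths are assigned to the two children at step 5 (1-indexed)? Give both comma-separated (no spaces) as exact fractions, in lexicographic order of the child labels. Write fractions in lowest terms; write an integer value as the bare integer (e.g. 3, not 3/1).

13/2,7

step 1: merge (F,M) at d=1; branch lengths F→1/2, M→1/2; new cluster FM
  updated: d(E,FM)=15, d(FM,H)=23, d(FM,K)=14, d(FM,P)=24, d(FM,W)=39/2
step 2: merge (H,P) at d=3; branch lengths H→3/2, P→3/2; new cluster HP
  updated: d(E,HP)=25/2, d(FM,HP)=47/2, d(HP,K)=41/2, d(HP,W)=7
step 3: merge (E,W) at d=7; branch lengths E→7/2, W→7/2; new cluster EW
  updated: d(EW,FM)=69/4, d(EW,HP)=39/4, d(EW,K)=47/2
step 4: merge (EW,HP) at d=39/4; branch lengths EW→11/8, HP→27/8; new cluster EHPW
  updated: d(EHPW,FM)=163/8, d(EHPW,K)=22
step 5: merge (FM,K) at d=14; branch lengths FM→13/2, K→7; new cluster FKM
  updated: d(EHPW,FKM)=251/12
step 6: merge (EHPW,FKM) at d=251/12; branch lengths EHPW→67/12, FKM→83/24; new cluster EFHKMPW
final tree: (((E:7/2,W:7/2):11/8,(H:3/2,P:3/2):27/8):67/12,((F:1/2,M:1/2):13/2,K:7):83/24)
total length: 919/24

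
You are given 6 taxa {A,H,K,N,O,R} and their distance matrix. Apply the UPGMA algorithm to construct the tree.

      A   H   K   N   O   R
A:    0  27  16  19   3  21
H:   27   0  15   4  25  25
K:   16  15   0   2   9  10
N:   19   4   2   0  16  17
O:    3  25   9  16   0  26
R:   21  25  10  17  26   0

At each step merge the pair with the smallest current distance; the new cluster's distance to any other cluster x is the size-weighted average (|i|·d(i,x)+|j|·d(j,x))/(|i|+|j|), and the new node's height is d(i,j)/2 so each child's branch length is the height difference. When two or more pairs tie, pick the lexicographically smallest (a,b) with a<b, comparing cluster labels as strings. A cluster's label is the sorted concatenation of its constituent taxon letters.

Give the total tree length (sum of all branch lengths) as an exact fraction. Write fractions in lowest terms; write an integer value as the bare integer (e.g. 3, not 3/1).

859/24

step 1: merge (K,N) at d=2; branch lengths K→1, N→1; new cluster KN
  updated: d(A,KN)=35/2, d(H,KN)=19/2, d(KN,O)=25/2, d(KN,R)=27/2
step 2: merge (A,O) at d=3; branch lengths A→3/2, O→3/2; new cluster AO
  updated: d(AO,H)=26, d(AO,KN)=15, d(AO,R)=47/2
step 3: merge (H,KN) at d=19/2; branch lengths H→19/4, KN→15/4; new cluster HKN
  updated: d(AO,HKN)=56/3, d(HKN,R)=52/3
step 4: merge (HKN,R) at d=52/3; branch lengths HKN→47/12, R→26/3; new cluster HKNR
  updated: d(AO,HKNR)=159/8
step 5: merge (AO,HKNR) at d=159/8; branch lengths AO→135/16, HKNR→61/48; new cluster AHKNOR
final tree: ((A:3/2,O:3/2):135/16,((H:19/4,(K:1,N:1):15/4):47/12,R:26/3):61/48)
total length: 859/24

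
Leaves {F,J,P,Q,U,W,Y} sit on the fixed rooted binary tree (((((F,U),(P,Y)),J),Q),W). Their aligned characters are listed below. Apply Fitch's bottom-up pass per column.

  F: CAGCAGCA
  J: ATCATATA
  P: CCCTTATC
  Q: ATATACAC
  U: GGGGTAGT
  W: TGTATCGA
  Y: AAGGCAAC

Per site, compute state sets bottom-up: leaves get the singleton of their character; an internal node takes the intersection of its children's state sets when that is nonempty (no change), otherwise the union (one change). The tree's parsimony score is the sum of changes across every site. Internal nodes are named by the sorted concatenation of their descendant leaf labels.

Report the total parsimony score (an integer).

29

[col 0] FU: children F:{C}, U:{G} ∪→ {C,G}; cost 1
[col 0] PY: children P:{C}, Y:{A} ∪→ {A,C}; cost 1
[col 0] FPUY: children FU:{C,G}, PY:{A,C} ∩→ {C}; cost 0
[col 0] FJPUY: children FPUY:{C}, J:{A} ∪→ {A,C}; cost 1
[col 0] FJPQUY: children FJPUY:{A,C}, Q:{A} ∩→ {A}; cost 0
[col 0] FJPQUWY: children FJPQUY:{A}, W:{T} ∪→ {A,T}; cost 1
[col 1] FU: children F:{A}, U:{G} ∪→ {A,G}; cost 1
[col 1] PY: children P:{C}, Y:{A} ∪→ {A,C}; cost 1
[col 1] FPUY: children FU:{A,G}, PY:{A,C} ∩→ {A}; cost 0
[col 1] FJPUY: children FPUY:{A}, J:{T} ∪→ {A,T}; cost 1
[col 1] FJPQUY: children FJPUY:{A,T}, Q:{T} ∩→ {T}; cost 0
[col 1] FJPQUWY: children FJPQUY:{T}, W:{G} ∪→ {G,T}; cost 1
[col 2] FU: children F:{G}, U:{G} ∩→ {G}; cost 0
[col 2] PY: children P:{C}, Y:{G} ∪→ {C,G}; cost 1
[col 2] FPUY: children FU:{G}, PY:{C,G} ∩→ {G}; cost 0
[col 2] FJPUY: children FPUY:{G}, J:{C} ∪→ {C,G}; cost 1
[col 2] FJPQUY: children FJPUY:{C,G}, Q:{A} ∪→ {A,C,G}; cost 1
[col 2] FJPQUWY: children FJPQUY:{A,C,G}, W:{T} ∪→ {A,C,G,T}; cost 1
[col 3] FU: children F:{C}, U:{G} ∪→ {C,G}; cost 1
[col 3] PY: children P:{T}, Y:{G} ∪→ {G,T}; cost 1
[col 3] FPUY: children FU:{C,G}, PY:{G,T} ∩→ {G}; cost 0
[col 3] FJPUY: children FPUY:{G}, J:{A} ∪→ {A,G}; cost 1
[col 3] FJPQUY: children FJPUY:{A,G}, Q:{T} ∪→ {A,G,T}; cost 1
[col 3] FJPQUWY: children FJPQUY:{A,G,T}, W:{A} ∩→ {A}; cost 0
[col 4] FU: children F:{A}, U:{T} ∪→ {A,T}; cost 1
[col 4] PY: children P:{T}, Y:{C} ∪→ {C,T}; cost 1
[col 4] FPUY: children FU:{A,T}, PY:{C,T} ∩→ {T}; cost 0
[col 4] FJPUY: children FPUY:{T}, J:{T} ∩→ {T}; cost 0
[col 4] FJPQUY: children FJPUY:{T}, Q:{A} ∪→ {A,T}; cost 1
[col 4] FJPQUWY: children FJPQUY:{A,T}, W:{T} ∩→ {T}; cost 0
[col 5] FU: children F:{G}, U:{A} ∪→ {A,G}; cost 1
[col 5] PY: children P:{A}, Y:{A} ∩→ {A}; cost 0
[col 5] FPUY: children FU:{A,G}, PY:{A} ∩→ {A}; cost 0
[col 5] FJPUY: children FPUY:{A}, J:{A} ∩→ {A}; cost 0
[col 5] FJPQUY: children FJPUY:{A}, Q:{C} ∪→ {A,C}; cost 1
[col 5] FJPQUWY: children FJPQUY:{A,C}, W:{C} ∩→ {C}; cost 0
[col 6] FU: children F:{C}, U:{G} ∪→ {C,G}; cost 1
[col 6] PY: children P:{T}, Y:{A} ∪→ {A,T}; cost 1
[col 6] FPUY: children FU:{C,G}, PY:{A,T} ∪→ {A,C,G,T}; cost 1
[col 6] FJPUY: children FPUY:{A,C,G,T}, J:{T} ∩→ {T}; cost 0
[col 6] FJPQUY: children FJPUY:{T}, Q:{A} ∪→ {A,T}; cost 1
[col 6] FJPQUWY: children FJPQUY:{A,T}, W:{G} ∪→ {A,G,T}; cost 1
[col 7] FU: children F:{A}, U:{T} ∪→ {A,T}; cost 1
[col 7] PY: children P:{C}, Y:{C} ∩→ {C}; cost 0
[col 7] FPUY: children FU:{A,T}, PY:{C} ∪→ {A,C,T}; cost 1
[col 7] FJPUY: children FPUY:{A,C,T}, J:{A} ∩→ {A}; cost 0
[col 7] FJPQUY: children FJPUY:{A}, Q:{C} ∪→ {A,C}; cost 1
[col 7] FJPQUWY: children FJPQUY:{A,C}, W:{A} ∩→ {A}; cost 0
per-site changes: [4, 4, 4, 4, 3, 2, 5, 3]; total = 29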